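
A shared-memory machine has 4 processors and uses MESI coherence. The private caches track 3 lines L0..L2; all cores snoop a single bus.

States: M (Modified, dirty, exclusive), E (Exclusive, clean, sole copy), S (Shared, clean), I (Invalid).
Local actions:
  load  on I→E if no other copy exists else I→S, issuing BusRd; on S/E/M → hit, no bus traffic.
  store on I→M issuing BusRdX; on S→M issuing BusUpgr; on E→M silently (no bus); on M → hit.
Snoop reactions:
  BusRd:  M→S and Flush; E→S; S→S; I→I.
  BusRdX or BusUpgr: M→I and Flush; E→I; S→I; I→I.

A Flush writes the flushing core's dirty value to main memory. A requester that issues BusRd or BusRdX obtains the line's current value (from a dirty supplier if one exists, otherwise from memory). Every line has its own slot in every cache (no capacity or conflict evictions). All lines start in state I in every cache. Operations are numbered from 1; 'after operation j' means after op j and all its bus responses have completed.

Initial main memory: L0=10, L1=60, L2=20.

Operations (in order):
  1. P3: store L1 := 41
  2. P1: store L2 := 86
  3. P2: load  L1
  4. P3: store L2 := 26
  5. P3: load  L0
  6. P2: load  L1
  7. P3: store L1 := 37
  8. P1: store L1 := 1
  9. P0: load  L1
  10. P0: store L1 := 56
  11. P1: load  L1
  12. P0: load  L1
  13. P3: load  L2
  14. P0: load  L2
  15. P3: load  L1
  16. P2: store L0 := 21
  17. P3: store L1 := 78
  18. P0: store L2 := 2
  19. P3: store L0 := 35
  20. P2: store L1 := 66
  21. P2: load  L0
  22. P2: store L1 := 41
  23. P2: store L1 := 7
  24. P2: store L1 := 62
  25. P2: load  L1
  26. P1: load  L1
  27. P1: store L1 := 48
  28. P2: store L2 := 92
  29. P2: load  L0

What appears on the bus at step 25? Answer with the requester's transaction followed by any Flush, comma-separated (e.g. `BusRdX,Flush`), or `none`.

[1] P3: store L1 := 41 | P0:I, P1:I, P2:I, P3:M(41) | bus: BusRdX
[2] P1: store L2 := 86 | P0:I, P1:M(86), P2:I, P3:I | bus: BusRdX
[3] P2: load  L1 | P0:I, P1:I, P2:S(41), P3:S(41) | bus: BusRd,Flush
[4] P3: store L2 := 26 | P0:I, P1:I, P2:I, P3:M(26) | bus: BusRdX,Flush
[5] P3: load  L0 | P0:I, P1:I, P2:I, P3:E(10) | bus: BusRd
[6] P2: load  L1 | P0:I, P1:I, P2:S(41), P3:S(41) | bus: none
[7] P3: store L1 := 37 | P0:I, P1:I, P2:I, P3:M(37) | bus: BusUpgr
[8] P1: store L1 := 1 | P0:I, P1:M(1), P2:I, P3:I | bus: BusRdX,Flush
[9] P0: load  L1 | P0:S(1), P1:S(1), P2:I, P3:I | bus: BusRd,Flush
[10] P0: store L1 := 56 | P0:M(56), P1:I, P2:I, P3:I | bus: BusUpgr
[11] P1: load  L1 | P0:S(56), P1:S(56), P2:I, P3:I | bus: BusRd,Flush
[12] P0: load  L1 | P0:S(56), P1:S(56), P2:I, P3:I | bus: none
[13] P3: load  L2 | P0:I, P1:I, P2:I, P3:M(26) | bus: none
[14] P0: load  L2 | P0:S(26), P1:I, P2:I, P3:S(26) | bus: BusRd,Flush
[15] P3: load  L1 | P0:S(56), P1:S(56), P2:I, P3:S(56) | bus: BusRd
[16] P2: store L0 := 21 | P0:I, P1:I, P2:M(21), P3:I | bus: BusRdX
[17] P3: store L1 := 78 | P0:I, P1:I, P2:I, P3:M(78) | bus: BusUpgr
[18] P0: store L2 := 2 | P0:M(2), P1:I, P2:I, P3:I | bus: BusUpgr
[19] P3: store L0 := 35 | P0:I, P1:I, P2:I, P3:M(35) | bus: BusRdX,Flush
[20] P2: store L1 := 66 | P0:I, P1:I, P2:M(66), P3:I | bus: BusRdX,Flush
[21] P2: load  L0 | P0:I, P1:I, P2:S(35), P3:S(35) | bus: BusRd,Flush
[22] P2: store L1 := 41 | P0:I, P1:I, P2:M(41), P3:I | bus: none
[23] P2: store L1 := 7 | P0:I, P1:I, P2:M(7), P3:I | bus: none
[24] P2: store L1 := 62 | P0:I, P1:I, P2:M(62), P3:I | bus: none
[25] P2: load  L1 | P0:I, P1:I, P2:M(62), P3:I | bus: none
[26] P1: load  L1 | P0:I, P1:S(62), P2:S(62), P3:I | bus: BusRd,Flush
[27] P1: store L1 := 48 | P0:I, P1:M(48), P2:I, P3:I | bus: BusUpgr
[28] P2: store L2 := 92 | P0:I, P1:I, P2:M(92), P3:I | bus: BusRdX,Flush
[29] P2: load  L0 | P0:I, P1:I, P2:S(35), P3:S(35) | bus: none

bus = none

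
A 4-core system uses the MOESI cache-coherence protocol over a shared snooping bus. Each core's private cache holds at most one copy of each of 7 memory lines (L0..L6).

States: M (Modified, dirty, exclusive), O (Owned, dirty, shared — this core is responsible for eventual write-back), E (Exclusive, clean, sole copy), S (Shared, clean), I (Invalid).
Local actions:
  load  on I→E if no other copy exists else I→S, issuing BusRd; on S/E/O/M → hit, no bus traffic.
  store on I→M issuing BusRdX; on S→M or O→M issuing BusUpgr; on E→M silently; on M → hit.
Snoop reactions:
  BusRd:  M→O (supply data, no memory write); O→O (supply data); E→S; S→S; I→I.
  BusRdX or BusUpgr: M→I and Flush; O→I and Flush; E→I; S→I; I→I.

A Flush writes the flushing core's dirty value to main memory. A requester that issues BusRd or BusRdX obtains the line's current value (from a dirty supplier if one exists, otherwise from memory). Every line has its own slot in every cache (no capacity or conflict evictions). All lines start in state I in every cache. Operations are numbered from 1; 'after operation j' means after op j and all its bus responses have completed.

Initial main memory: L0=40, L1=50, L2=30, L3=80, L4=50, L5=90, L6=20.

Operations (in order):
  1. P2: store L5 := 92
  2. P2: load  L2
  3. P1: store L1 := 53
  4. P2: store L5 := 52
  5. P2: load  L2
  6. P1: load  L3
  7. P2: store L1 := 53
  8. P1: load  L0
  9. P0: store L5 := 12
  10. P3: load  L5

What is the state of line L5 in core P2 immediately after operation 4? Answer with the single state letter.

state = M

step 1: P2: store L5 := 92  ⟶  IIMI  (L5)  txn=BusRdX  M[L5]=90
step 2: P2: load  L2  ⟶  IIEI  (L2)  txn=BusRd  M[L2]=30
step 3: P1: store L1 := 53  ⟶  IMII  (L1)  txn=BusRdX  M[L1]=50
step 4: P2: store L5 := 52  ⟶  IIMI  (L5)  txn=∅  M[L5]=90
step 5: P2: load  L2  ⟶  IIEI  (L2)  txn=∅  M[L2]=30
step 6: P1: load  L3  ⟶  IEII  (L3)  txn=BusRd  M[L3]=80
step 7: P2: store L1 := 53  ⟶  IIMI  (L1)  txn=BusRdX+Flush  M[L1]=53
step 8: P1: load  L0  ⟶  IEII  (L0)  txn=BusRd  M[L0]=40
step 9: P0: store L5 := 12  ⟶  MIII  (L5)  txn=BusRdX+Flush  M[L5]=52
step 10: P3: load  L5  ⟶  OIIS  (L5)  txn=BusRd  M[L5]=52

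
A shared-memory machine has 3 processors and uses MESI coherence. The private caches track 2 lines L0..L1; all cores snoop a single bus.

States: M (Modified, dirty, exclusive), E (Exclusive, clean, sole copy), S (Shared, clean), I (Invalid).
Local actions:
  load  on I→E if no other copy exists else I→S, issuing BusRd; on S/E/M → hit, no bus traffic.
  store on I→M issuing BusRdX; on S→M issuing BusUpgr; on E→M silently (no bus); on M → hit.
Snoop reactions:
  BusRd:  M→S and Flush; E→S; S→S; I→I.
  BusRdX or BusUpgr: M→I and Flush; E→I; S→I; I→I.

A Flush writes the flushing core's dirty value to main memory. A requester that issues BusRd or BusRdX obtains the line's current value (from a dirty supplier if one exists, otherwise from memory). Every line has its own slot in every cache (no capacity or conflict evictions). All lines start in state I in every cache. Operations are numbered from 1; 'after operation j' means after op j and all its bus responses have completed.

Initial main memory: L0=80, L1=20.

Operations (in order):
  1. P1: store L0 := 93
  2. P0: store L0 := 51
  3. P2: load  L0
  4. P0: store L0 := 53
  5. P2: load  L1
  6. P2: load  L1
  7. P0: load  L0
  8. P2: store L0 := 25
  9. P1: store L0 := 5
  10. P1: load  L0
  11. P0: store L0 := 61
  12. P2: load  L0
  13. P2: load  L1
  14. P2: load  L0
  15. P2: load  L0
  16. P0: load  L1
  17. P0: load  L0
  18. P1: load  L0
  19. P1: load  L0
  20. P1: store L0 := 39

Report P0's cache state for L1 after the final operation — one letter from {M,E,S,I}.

state = S

1. P1: store L0 := 93  bus=[BusRdX]  L0: P0=I P1=M P2=I  mem[L0]=80
2. P0: store L0 := 51  bus=[BusRdX,Flush]  L0: P0=M P1=I P2=I  mem[L0]=93
3. P2: load  L0  bus=[BusRd,Flush]  L0: P0=S P1=I P2=S  mem[L0]=51
4. P0: store L0 := 53  bus=[BusUpgr]  L0: P0=M P1=I P2=I  mem[L0]=51
5. P2: load  L1  bus=[BusRd]  L1: P0=I P1=I P2=E  mem[L1]=20
6. P2: load  L1  bus=[-]  L1: P0=I P1=I P2=E  mem[L1]=20
7. P0: load  L0  bus=[-]  L0: P0=M P1=I P2=I  mem[L0]=51
8. P2: store L0 := 25  bus=[BusRdX,Flush]  L0: P0=I P1=I P2=M  mem[L0]=53
9. P1: store L0 := 5  bus=[BusRdX,Flush]  L0: P0=I P1=M P2=I  mem[L0]=25
10. P1: load  L0  bus=[-]  L0: P0=I P1=M P2=I  mem[L0]=25
11. P0: store L0 := 61  bus=[BusRdX,Flush]  L0: P0=M P1=I P2=I  mem[L0]=5
12. P2: load  L0  bus=[BusRd,Flush]  L0: P0=S P1=I P2=S  mem[L0]=61
13. P2: load  L1  bus=[-]  L1: P0=I P1=I P2=E  mem[L1]=20
14. P2: load  L0  bus=[-]  L0: P0=S P1=I P2=S  mem[L0]=61
15. P2: load  L0  bus=[-]  L0: P0=S P1=I P2=S  mem[L0]=61
16. P0: load  L1  bus=[BusRd]  L1: P0=S P1=I P2=S  mem[L1]=20
17. P0: load  L0  bus=[-]  L0: P0=S P1=I P2=S  mem[L0]=61
18. P1: load  L0  bus=[BusRd]  L0: P0=S P1=S P2=S  mem[L0]=61
19. P1: load  L0  bus=[-]  L0: P0=S P1=S P2=S  mem[L0]=61
20. P1: store L0 := 39  bus=[BusUpgr]  L0: P0=I P1=M P2=I  mem[L0]=61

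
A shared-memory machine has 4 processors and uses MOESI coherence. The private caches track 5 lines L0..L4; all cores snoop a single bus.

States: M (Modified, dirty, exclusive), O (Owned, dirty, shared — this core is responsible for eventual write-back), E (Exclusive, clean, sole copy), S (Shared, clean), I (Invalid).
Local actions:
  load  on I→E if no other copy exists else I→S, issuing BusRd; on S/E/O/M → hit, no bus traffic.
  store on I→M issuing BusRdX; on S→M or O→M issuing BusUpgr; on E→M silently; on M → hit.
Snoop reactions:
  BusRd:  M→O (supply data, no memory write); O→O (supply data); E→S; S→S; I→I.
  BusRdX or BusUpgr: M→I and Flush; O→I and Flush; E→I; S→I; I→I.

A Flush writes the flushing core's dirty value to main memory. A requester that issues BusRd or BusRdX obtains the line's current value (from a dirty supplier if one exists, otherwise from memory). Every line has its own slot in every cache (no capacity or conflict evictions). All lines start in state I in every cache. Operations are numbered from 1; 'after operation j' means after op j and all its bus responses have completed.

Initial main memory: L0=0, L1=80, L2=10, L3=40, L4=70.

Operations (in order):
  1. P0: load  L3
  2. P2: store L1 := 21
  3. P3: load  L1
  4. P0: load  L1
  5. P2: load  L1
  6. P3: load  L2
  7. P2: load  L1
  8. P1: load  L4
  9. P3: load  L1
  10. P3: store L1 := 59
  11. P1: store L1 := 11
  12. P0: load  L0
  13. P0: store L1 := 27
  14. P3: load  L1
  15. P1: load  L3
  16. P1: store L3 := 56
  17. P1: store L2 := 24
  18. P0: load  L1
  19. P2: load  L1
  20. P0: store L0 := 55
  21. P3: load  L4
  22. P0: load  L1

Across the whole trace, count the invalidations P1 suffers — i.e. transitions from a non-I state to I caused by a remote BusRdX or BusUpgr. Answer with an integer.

step 1: P0: load  L3  ⟶  EIII  (L3)  txn=BusRd  M[L3]=40
step 2: P2: store L1 := 21  ⟶  IIMI  (L1)  txn=BusRdX  M[L1]=80
step 3: P3: load  L1  ⟶  IIOS  (L1)  txn=BusRd  M[L1]=80
step 4: P0: load  L1  ⟶  SIOS  (L1)  txn=BusRd  M[L1]=80
step 5: P2: load  L1  ⟶  SIOS  (L1)  txn=∅  M[L1]=80
step 6: P3: load  L2  ⟶  IIIE  (L2)  txn=BusRd  M[L2]=10
step 7: P2: load  L1  ⟶  SIOS  (L1)  txn=∅  M[L1]=80
step 8: P1: load  L4  ⟶  IEII  (L4)  txn=BusRd  M[L4]=70
step 9: P3: load  L1  ⟶  SIOS  (L1)  txn=∅  M[L1]=80
step 10: P3: store L1 := 59  ⟶  IIIM  (L1)  txn=BusUpgr+Flush  M[L1]=21
step 11: P1: store L1 := 11  ⟶  IMII  (L1)  txn=BusRdX+Flush  M[L1]=59
step 12: P0: load  L0  ⟶  EIII  (L0)  txn=BusRd  M[L0]=0
step 13: P0: store L1 := 27  ⟶  MIII  (L1)  txn=BusRdX+Flush  M[L1]=11
step 14: P3: load  L1  ⟶  OIIS  (L1)  txn=BusRd  M[L1]=11
step 15: P1: load  L3  ⟶  SSII  (L3)  txn=BusRd  M[L3]=40
step 16: P1: store L3 := 56  ⟶  IMII  (L3)  txn=BusUpgr  M[L3]=40
step 17: P1: store L2 := 24  ⟶  IMII  (L2)  txn=BusRdX  M[L2]=10
step 18: P0: load  L1  ⟶  OIIS  (L1)  txn=∅  M[L1]=11
step 19: P2: load  L1  ⟶  OISS  (L1)  txn=BusRd  M[L1]=11
step 20: P0: store L0 := 55  ⟶  MIII  (L0)  txn=∅  M[L0]=0
step 21: P3: load  L4  ⟶  ISIS  (L4)  txn=BusRd  M[L4]=70
step 22: P0: load  L1  ⟶  OISS  (L1)  txn=∅  M[L1]=11

invalidations = 1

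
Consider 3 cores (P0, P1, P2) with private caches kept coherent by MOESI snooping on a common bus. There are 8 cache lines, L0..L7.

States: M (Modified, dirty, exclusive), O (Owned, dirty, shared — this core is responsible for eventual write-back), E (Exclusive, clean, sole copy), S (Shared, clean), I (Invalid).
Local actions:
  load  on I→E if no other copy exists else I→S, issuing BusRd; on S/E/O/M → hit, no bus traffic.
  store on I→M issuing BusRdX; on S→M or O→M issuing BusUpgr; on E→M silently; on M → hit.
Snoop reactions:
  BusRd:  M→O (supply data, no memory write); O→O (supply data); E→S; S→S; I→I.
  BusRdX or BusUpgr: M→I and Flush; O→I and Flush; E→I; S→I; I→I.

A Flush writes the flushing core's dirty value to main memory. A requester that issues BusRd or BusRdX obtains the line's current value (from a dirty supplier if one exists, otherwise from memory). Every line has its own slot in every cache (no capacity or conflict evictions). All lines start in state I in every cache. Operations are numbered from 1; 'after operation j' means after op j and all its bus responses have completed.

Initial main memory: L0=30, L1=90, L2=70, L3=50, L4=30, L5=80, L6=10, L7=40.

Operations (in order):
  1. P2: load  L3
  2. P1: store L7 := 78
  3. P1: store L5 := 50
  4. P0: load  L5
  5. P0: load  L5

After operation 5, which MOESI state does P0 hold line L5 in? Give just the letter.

[1] P2: load  L3 | P0:I, P1:I, P2:E(50) | bus: BusRd
[2] P1: store L7 := 78 | P0:I, P1:M(78), P2:I | bus: BusRdX
[3] P1: store L5 := 50 | P0:I, P1:M(50), P2:I | bus: BusRdX
[4] P0: load  L5 | P0:S(50), P1:O(50), P2:I | bus: BusRd
[5] P0: load  L5 | P0:S(50), P1:O(50), P2:I | bus: none

state = S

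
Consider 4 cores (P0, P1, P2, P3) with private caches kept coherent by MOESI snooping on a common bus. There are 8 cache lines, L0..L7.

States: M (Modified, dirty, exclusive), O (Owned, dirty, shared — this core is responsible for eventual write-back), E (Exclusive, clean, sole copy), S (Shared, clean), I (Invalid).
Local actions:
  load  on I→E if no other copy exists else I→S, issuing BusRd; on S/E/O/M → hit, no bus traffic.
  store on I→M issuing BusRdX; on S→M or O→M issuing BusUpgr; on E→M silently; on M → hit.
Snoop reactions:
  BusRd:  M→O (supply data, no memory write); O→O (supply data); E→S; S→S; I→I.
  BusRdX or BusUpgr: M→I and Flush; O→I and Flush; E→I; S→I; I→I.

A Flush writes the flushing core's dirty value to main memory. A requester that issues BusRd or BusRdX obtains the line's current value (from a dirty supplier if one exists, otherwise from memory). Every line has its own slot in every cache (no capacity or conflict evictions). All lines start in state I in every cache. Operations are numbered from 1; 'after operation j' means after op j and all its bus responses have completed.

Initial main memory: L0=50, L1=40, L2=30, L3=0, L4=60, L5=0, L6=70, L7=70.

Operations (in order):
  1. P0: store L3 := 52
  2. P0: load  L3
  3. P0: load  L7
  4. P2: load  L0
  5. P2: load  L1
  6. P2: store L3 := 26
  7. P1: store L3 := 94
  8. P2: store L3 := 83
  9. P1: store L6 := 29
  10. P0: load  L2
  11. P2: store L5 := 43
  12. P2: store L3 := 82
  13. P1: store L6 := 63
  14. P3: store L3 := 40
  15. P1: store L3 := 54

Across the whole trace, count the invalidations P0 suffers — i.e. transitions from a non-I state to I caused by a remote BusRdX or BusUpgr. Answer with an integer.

  op1 P0: store L3 := 52 → M/I/I/I on L3; bus BusRdX; mem=0
  op2 P0: load  L3 → M/I/I/I on L3; bus (none); mem=0
  op3 P0: load  L7 → E/I/I/I on L7; bus BusRd; mem=70
  op4 P2: load  L0 → I/I/E/I on L0; bus BusRd; mem=50
  op5 P2: load  L1 → I/I/E/I on L1; bus BusRd; mem=40
  op6 P2: store L3 := 26 → I/I/M/I on L3; bus BusRdX Flush; mem=52
  op7 P1: store L3 := 94 → I/M/I/I on L3; bus BusRdX Flush; mem=26
  op8 P2: store L3 := 83 → I/I/M/I on L3; bus BusRdX Flush; mem=94
  op9 P1: store L6 := 29 → I/M/I/I on L6; bus BusRdX; mem=70
  op10 P0: load  L2 → E/I/I/I on L2; bus BusRd; mem=30
  op11 P2: store L5 := 43 → I/I/M/I on L5; bus BusRdX; mem=0
  op12 P2: store L3 := 82 → I/I/M/I on L3; bus (none); mem=94
  op13 P1: store L6 := 63 → I/M/I/I on L6; bus (none); mem=70
  op14 P3: store L3 := 40 → I/I/I/M on L3; bus BusRdX Flush; mem=82
  op15 P1: store L3 := 54 → I/M/I/I on L3; bus BusRdX Flush; mem=40

invalidations = 1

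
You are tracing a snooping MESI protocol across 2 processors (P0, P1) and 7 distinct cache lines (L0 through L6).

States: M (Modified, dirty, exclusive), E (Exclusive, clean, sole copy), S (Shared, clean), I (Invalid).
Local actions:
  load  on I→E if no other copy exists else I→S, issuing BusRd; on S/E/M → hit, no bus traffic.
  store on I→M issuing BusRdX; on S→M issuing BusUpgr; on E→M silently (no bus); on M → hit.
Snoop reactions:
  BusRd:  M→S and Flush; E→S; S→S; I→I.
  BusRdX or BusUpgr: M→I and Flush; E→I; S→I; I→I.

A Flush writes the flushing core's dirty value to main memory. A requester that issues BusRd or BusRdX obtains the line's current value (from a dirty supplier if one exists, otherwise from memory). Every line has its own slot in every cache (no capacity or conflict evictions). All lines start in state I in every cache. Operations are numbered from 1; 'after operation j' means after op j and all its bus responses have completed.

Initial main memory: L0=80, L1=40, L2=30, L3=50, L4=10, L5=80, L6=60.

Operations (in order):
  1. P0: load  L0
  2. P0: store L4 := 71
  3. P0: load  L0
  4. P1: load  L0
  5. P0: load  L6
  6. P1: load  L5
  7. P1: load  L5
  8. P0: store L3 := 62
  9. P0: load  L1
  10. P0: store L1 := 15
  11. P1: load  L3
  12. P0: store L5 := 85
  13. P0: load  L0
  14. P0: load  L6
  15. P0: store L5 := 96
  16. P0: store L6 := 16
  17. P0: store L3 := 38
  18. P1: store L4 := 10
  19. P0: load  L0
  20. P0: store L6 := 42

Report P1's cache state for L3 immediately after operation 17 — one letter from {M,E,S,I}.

state = I

[1] P0: load  L0 | P0:E(80), P1:I | bus: BusRd
[2] P0: store L4 := 71 | P0:M(71), P1:I | bus: BusRdX
[3] P0: load  L0 | P0:E(80), P1:I | bus: none
[4] P1: load  L0 | P0:S(80), P1:S(80) | bus: BusRd
[5] P0: load  L6 | P0:E(60), P1:I | bus: BusRd
[6] P1: load  L5 | P0:I, P1:E(80) | bus: BusRd
[7] P1: load  L5 | P0:I, P1:E(80) | bus: none
[8] P0: store L3 := 62 | P0:M(62), P1:I | bus: BusRdX
[9] P0: load  L1 | P0:E(40), P1:I | bus: BusRd
[10] P0: store L1 := 15 | P0:M(15), P1:I | bus: none
[11] P1: load  L3 | P0:S(62), P1:S(62) | bus: BusRd,Flush
[12] P0: store L5 := 85 | P0:M(85), P1:I | bus: BusRdX
[13] P0: load  L0 | P0:S(80), P1:S(80) | bus: none
[14] P0: load  L6 | P0:E(60), P1:I | bus: none
[15] P0: store L5 := 96 | P0:M(96), P1:I | bus: none
[16] P0: store L6 := 16 | P0:M(16), P1:I | bus: none
[17] P0: store L3 := 38 | P0:M(38), P1:I | bus: BusUpgr
[18] P1: store L4 := 10 | P0:I, P1:M(10) | bus: BusRdX,Flush
[19] P0: load  L0 | P0:S(80), P1:S(80) | bus: none
[20] P0: store L6 := 42 | P0:M(42), P1:I | bus: none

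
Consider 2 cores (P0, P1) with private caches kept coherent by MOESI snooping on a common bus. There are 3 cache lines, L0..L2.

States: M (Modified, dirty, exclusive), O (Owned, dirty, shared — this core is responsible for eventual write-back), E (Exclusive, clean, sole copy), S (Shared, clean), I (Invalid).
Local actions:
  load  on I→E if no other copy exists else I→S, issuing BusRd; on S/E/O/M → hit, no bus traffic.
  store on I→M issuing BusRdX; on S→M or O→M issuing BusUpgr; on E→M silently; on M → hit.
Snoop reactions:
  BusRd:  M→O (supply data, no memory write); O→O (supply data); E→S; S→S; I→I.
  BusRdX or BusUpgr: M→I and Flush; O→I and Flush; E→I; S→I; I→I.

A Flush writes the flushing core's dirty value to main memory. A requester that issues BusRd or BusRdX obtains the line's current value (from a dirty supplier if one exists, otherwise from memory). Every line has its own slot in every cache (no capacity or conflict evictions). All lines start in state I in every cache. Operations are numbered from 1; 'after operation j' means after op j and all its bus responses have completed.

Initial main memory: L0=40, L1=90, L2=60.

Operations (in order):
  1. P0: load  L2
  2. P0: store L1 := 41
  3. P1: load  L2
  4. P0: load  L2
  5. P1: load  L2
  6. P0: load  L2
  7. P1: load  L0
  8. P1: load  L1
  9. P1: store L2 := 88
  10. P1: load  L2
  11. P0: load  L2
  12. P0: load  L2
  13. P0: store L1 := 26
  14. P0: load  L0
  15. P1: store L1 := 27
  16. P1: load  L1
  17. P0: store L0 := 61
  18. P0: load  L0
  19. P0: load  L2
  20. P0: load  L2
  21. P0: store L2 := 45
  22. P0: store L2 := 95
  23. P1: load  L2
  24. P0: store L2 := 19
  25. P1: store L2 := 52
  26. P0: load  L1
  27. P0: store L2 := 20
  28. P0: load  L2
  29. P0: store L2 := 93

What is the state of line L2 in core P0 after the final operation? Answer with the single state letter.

  op1 P0: load  L2 → E/I on L2; bus BusRd; mem=60
  op2 P0: store L1 := 41 → M/I on L1; bus BusRdX; mem=90
  op3 P1: load  L2 → S/S on L2; bus BusRd; mem=60
  op4 P0: load  L2 → S/S on L2; bus (none); mem=60
  op5 P1: load  L2 → S/S on L2; bus (none); mem=60
  op6 P0: load  L2 → S/S on L2; bus (none); mem=60
  op7 P1: load  L0 → I/E on L0; bus BusRd; mem=40
  op8 P1: load  L1 → O/S on L1; bus BusRd; mem=90
  op9 P1: store L2 := 88 → I/M on L2; bus BusUpgr; mem=60
  op10 P1: load  L2 → I/M on L2; bus (none); mem=60
  op11 P0: load  L2 → S/O on L2; bus BusRd; mem=60
  op12 P0: load  L2 → S/O on L2; bus (none); mem=60
  op13 P0: store L1 := 26 → M/I on L1; bus BusUpgr; mem=90
  op14 P0: load  L0 → S/S on L0; bus BusRd; mem=40
  op15 P1: store L1 := 27 → I/M on L1; bus BusRdX Flush; mem=26
  op16 P1: load  L1 → I/M on L1; bus (none); mem=26
  op17 P0: store L0 := 61 → M/I on L0; bus BusUpgr; mem=40
  op18 P0: load  L0 → M/I on L0; bus (none); mem=40
  op19 P0: load  L2 → S/O on L2; bus (none); mem=60
  op20 P0: load  L2 → S/O on L2; bus (none); mem=60
  op21 P0: store L2 := 45 → M/I on L2; bus BusUpgr Flush; mem=88
  op22 P0: store L2 := 95 → M/I on L2; bus (none); mem=88
  op23 P1: load  L2 → O/S on L2; bus BusRd; mem=88
  op24 P0: store L2 := 19 → M/I on L2; bus BusUpgr; mem=88
  op25 P1: store L2 := 52 → I/M on L2; bus BusRdX Flush; mem=19
  op26 P0: load  L1 → S/O on L1; bus BusRd; mem=26
  op27 P0: store L2 := 20 → M/I on L2; bus BusRdX Flush; mem=52
  op28 P0: load  L2 → M/I on L2; bus (none); mem=52
  op29 P0: store L2 := 93 → M/I on L2; bus (none); mem=52

state = M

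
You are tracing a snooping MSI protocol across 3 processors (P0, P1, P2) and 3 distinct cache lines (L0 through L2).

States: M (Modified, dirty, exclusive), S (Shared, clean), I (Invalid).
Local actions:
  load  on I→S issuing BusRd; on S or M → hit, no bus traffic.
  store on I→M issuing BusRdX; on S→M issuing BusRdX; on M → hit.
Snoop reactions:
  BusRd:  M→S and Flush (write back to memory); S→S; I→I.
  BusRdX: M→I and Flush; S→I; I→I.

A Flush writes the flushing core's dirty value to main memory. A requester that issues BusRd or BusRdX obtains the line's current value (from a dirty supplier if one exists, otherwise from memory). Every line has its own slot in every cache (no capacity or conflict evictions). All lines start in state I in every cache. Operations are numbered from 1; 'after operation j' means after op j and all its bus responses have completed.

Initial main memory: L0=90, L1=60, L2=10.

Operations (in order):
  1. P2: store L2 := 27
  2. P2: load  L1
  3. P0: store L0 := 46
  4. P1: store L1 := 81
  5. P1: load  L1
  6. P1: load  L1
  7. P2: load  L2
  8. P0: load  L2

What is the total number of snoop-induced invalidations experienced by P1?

step 1: P2: store L2 := 27  ⟶  IIM  (L2)  txn=BusRdX  M[L2]=10
step 2: P2: load  L1  ⟶  IIS  (L1)  txn=BusRd  M[L1]=60
step 3: P0: store L0 := 46  ⟶  MII  (L0)  txn=BusRdX  M[L0]=90
step 4: P1: store L1 := 81  ⟶  IMI  (L1)  txn=BusRdX  M[L1]=60
step 5: P1: load  L1  ⟶  IMI  (L1)  txn=∅  M[L1]=60
step 6: P1: load  L1  ⟶  IMI  (L1)  txn=∅  M[L1]=60
step 7: P2: load  L2  ⟶  IIM  (L2)  txn=∅  M[L2]=10
step 8: P0: load  L2  ⟶  SIS  (L2)  txn=BusRd+Flush  M[L2]=27

invalidations = 0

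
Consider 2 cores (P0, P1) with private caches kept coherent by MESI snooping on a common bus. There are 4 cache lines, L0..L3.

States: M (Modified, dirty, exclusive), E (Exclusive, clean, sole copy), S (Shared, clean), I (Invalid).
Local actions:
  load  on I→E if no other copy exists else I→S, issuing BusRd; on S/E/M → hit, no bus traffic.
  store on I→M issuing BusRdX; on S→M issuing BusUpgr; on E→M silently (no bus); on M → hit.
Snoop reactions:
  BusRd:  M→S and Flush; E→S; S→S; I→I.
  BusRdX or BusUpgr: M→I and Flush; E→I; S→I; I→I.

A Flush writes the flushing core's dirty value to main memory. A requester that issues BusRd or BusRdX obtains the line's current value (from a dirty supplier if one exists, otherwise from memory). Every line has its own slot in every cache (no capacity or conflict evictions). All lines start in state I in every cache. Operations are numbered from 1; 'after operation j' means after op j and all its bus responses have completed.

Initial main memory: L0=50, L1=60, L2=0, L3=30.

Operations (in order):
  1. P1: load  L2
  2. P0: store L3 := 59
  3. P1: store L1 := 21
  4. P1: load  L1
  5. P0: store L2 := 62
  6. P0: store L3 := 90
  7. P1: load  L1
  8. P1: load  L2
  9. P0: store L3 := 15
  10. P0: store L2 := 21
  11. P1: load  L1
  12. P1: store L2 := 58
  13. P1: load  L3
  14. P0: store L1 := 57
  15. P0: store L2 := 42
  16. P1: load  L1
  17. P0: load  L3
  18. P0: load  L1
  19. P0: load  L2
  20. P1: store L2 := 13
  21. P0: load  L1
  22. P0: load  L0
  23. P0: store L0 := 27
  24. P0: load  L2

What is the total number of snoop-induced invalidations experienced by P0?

invalidations = 2

1. P1: load  L2  bus=[BusRd]  L2: P0=I P1=E  mem[L2]=0
2. P0: store L3 := 59  bus=[BusRdX]  L3: P0=M P1=I  mem[L3]=30
3. P1: store L1 := 21  bus=[BusRdX]  L1: P0=I P1=M  mem[L1]=60
4. P1: load  L1  bus=[-]  L1: P0=I P1=M  mem[L1]=60
5. P0: store L2 := 62  bus=[BusRdX]  L2: P0=M P1=I  mem[L2]=0
6. P0: store L3 := 90  bus=[-]  L3: P0=M P1=I  mem[L3]=30
7. P1: load  L1  bus=[-]  L1: P0=I P1=M  mem[L1]=60
8. P1: load  L2  bus=[BusRd,Flush]  L2: P0=S P1=S  mem[L2]=62
9. P0: store L3 := 15  bus=[-]  L3: P0=M P1=I  mem[L3]=30
10. P0: store L2 := 21  bus=[BusUpgr]  L2: P0=M P1=I  mem[L2]=62
11. P1: load  L1  bus=[-]  L1: P0=I P1=M  mem[L1]=60
12. P1: store L2 := 58  bus=[BusRdX,Flush]  L2: P0=I P1=M  mem[L2]=21
13. P1: load  L3  bus=[BusRd,Flush]  L3: P0=S P1=S  mem[L3]=15
14. P0: store L1 := 57  bus=[BusRdX,Flush]  L1: P0=M P1=I  mem[L1]=21
15. P0: store L2 := 42  bus=[BusRdX,Flush]  L2: P0=M P1=I  mem[L2]=58
16. P1: load  L1  bus=[BusRd,Flush]  L1: P0=S P1=S  mem[L1]=57
17. P0: load  L3  bus=[-]  L3: P0=S P1=S  mem[L3]=15
18. P0: load  L1  bus=[-]  L1: P0=S P1=S  mem[L1]=57
19. P0: load  L2  bus=[-]  L2: P0=M P1=I  mem[L2]=58
20. P1: store L2 := 13  bus=[BusRdX,Flush]  L2: P0=I P1=M  mem[L2]=42
21. P0: load  L1  bus=[-]  L1: P0=S P1=S  mem[L1]=57
22. P0: load  L0  bus=[BusRd]  L0: P0=E P1=I  mem[L0]=50
23. P0: store L0 := 27  bus=[-]  L0: P0=M P1=I  mem[L0]=50
24. P0: load  L2  bus=[BusRd,Flush]  L2: P0=S P1=S  mem[L2]=13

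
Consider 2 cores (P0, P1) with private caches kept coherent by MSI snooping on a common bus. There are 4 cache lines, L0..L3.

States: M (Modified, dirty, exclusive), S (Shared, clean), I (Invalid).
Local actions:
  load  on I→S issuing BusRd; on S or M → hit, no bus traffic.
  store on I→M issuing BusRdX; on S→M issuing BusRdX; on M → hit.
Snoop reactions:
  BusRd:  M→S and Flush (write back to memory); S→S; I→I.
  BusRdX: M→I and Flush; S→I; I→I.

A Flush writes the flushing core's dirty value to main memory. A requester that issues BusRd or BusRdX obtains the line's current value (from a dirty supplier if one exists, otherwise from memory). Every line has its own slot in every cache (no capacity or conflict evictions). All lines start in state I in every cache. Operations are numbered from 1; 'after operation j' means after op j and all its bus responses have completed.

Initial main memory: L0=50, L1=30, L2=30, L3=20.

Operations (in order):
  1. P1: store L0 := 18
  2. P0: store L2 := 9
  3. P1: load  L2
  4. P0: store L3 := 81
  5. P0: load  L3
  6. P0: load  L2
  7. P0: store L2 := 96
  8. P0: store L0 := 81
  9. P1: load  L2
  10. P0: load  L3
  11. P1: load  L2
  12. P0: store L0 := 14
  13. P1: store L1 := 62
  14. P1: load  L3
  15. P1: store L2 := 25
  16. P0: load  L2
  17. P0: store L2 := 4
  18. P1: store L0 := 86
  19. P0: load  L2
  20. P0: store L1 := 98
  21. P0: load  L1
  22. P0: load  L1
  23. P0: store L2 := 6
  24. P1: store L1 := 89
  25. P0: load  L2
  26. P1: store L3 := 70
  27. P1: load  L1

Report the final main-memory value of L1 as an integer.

memory[L1] = 98

1. P1: store L0 := 18  bus=[BusRdX]  L0: P0=I P1=M  mem[L0]=50
2. P0: store L2 := 9  bus=[BusRdX]  L2: P0=M P1=I  mem[L2]=30
3. P1: load  L2  bus=[BusRd,Flush]  L2: P0=S P1=S  mem[L2]=9
4. P0: store L3 := 81  bus=[BusRdX]  L3: P0=M P1=I  mem[L3]=20
5. P0: load  L3  bus=[-]  L3: P0=M P1=I  mem[L3]=20
6. P0: load  L2  bus=[-]  L2: P0=S P1=S  mem[L2]=9
7. P0: store L2 := 96  bus=[BusRdX]  L2: P0=M P1=I  mem[L2]=9
8. P0: store L0 := 81  bus=[BusRdX,Flush]  L0: P0=M P1=I  mem[L0]=18
9. P1: load  L2  bus=[BusRd,Flush]  L2: P0=S P1=S  mem[L2]=96
10. P0: load  L3  bus=[-]  L3: P0=M P1=I  mem[L3]=20
11. P1: load  L2  bus=[-]  L2: P0=S P1=S  mem[L2]=96
12. P0: store L0 := 14  bus=[-]  L0: P0=M P1=I  mem[L0]=18
13. P1: store L1 := 62  bus=[BusRdX]  L1: P0=I P1=M  mem[L1]=30
14. P1: load  L3  bus=[BusRd,Flush]  L3: P0=S P1=S  mem[L3]=81
15. P1: store L2 := 25  bus=[BusRdX]  L2: P0=I P1=M  mem[L2]=96
16. P0: load  L2  bus=[BusRd,Flush]  L2: P0=S P1=S  mem[L2]=25
17. P0: store L2 := 4  bus=[BusRdX]  L2: P0=M P1=I  mem[L2]=25
18. P1: store L0 := 86  bus=[BusRdX,Flush]  L0: P0=I P1=M  mem[L0]=14
19. P0: load  L2  bus=[-]  L2: P0=M P1=I  mem[L2]=25
20. P0: store L1 := 98  bus=[BusRdX,Flush]  L1: P0=M P1=I  mem[L1]=62
21. P0: load  L1  bus=[-]  L1: P0=M P1=I  mem[L1]=62
22. P0: load  L1  bus=[-]  L1: P0=M P1=I  mem[L1]=62
23. P0: store L2 := 6  bus=[-]  L2: P0=M P1=I  mem[L2]=25
24. P1: store L1 := 89  bus=[BusRdX,Flush]  L1: P0=I P1=M  mem[L1]=98
25. P0: load  L2  bus=[-]  L2: P0=M P1=I  mem[L2]=25
26. P1: store L3 := 70  bus=[BusRdX]  L3: P0=I P1=M  mem[L3]=81
27. P1: load  L1  bus=[-]  L1: P0=I P1=M  mem[L1]=98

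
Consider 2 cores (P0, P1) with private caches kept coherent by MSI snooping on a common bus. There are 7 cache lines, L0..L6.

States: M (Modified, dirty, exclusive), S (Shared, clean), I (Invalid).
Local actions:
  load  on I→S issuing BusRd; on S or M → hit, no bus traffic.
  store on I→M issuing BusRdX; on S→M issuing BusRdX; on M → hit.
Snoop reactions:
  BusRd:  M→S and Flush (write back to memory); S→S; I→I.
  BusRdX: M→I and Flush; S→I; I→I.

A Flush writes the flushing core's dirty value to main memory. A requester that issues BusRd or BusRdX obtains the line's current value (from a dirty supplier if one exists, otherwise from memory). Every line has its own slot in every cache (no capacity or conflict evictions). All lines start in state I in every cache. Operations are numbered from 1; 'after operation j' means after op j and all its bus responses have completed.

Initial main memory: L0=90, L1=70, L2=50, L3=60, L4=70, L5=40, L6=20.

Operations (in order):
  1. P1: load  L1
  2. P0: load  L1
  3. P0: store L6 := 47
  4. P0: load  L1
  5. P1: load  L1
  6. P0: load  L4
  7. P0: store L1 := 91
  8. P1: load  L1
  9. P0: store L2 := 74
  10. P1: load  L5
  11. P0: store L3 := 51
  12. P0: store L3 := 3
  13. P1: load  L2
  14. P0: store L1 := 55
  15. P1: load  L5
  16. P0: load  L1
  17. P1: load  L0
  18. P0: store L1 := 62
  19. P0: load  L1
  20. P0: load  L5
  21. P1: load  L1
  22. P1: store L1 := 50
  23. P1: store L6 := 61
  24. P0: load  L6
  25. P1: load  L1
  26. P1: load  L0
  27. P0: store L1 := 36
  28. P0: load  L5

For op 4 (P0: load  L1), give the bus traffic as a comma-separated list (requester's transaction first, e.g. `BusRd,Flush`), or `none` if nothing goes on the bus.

bus = none

step 1: P1: load  L1  ⟶  IS  (L1)  txn=BusRd  M[L1]=70
step 2: P0: load  L1  ⟶  SS  (L1)  txn=BusRd  M[L1]=70
step 3: P0: store L6 := 47  ⟶  MI  (L6)  txn=BusRdX  M[L6]=20
step 4: P0: load  L1  ⟶  SS  (L1)  txn=∅  M[L1]=70
step 5: P1: load  L1  ⟶  SS  (L1)  txn=∅  M[L1]=70
step 6: P0: load  L4  ⟶  SI  (L4)  txn=BusRd  M[L4]=70
step 7: P0: store L1 := 91  ⟶  MI  (L1)  txn=BusRdX  M[L1]=70
step 8: P1: load  L1  ⟶  SS  (L1)  txn=BusRd+Flush  M[L1]=91
step 9: P0: store L2 := 74  ⟶  MI  (L2)  txn=BusRdX  M[L2]=50
step 10: P1: load  L5  ⟶  IS  (L5)  txn=BusRd  M[L5]=40
step 11: P0: store L3 := 51  ⟶  MI  (L3)  txn=BusRdX  M[L3]=60
step 12: P0: store L3 := 3  ⟶  MI  (L3)  txn=∅  M[L3]=60
step 13: P1: load  L2  ⟶  SS  (L2)  txn=BusRd+Flush  M[L2]=74
step 14: P0: store L1 := 55  ⟶  MI  (L1)  txn=BusRdX  M[L1]=91
step 15: P1: load  L5  ⟶  IS  (L5)  txn=∅  M[L5]=40
step 16: P0: load  L1  ⟶  MI  (L1)  txn=∅  M[L1]=91
step 17: P1: load  L0  ⟶  IS  (L0)  txn=BusRd  M[L0]=90
step 18: P0: store L1 := 62  ⟶  MI  (L1)  txn=∅  M[L1]=91
step 19: P0: load  L1  ⟶  MI  (L1)  txn=∅  M[L1]=91
step 20: P0: load  L5  ⟶  SS  (L5)  txn=BusRd  M[L5]=40
step 21: P1: load  L1  ⟶  SS  (L1)  txn=BusRd+Flush  M[L1]=62
step 22: P1: store L1 := 50  ⟶  IM  (L1)  txn=BusRdX  M[L1]=62
step 23: P1: store L6 := 61  ⟶  IM  (L6)  txn=BusRdX+Flush  M[L6]=47
step 24: P0: load  L6  ⟶  SS  (L6)  txn=BusRd+Flush  M[L6]=61
step 25: P1: load  L1  ⟶  IM  (L1)  txn=∅  M[L1]=62
step 26: P1: load  L0  ⟶  IS  (L0)  txn=∅  M[L0]=90
step 27: P0: store L1 := 36  ⟶  MI  (L1)  txn=BusRdX+Flush  M[L1]=50
step 28: P0: load  L5  ⟶  SS  (L5)  txn=∅  M[L5]=40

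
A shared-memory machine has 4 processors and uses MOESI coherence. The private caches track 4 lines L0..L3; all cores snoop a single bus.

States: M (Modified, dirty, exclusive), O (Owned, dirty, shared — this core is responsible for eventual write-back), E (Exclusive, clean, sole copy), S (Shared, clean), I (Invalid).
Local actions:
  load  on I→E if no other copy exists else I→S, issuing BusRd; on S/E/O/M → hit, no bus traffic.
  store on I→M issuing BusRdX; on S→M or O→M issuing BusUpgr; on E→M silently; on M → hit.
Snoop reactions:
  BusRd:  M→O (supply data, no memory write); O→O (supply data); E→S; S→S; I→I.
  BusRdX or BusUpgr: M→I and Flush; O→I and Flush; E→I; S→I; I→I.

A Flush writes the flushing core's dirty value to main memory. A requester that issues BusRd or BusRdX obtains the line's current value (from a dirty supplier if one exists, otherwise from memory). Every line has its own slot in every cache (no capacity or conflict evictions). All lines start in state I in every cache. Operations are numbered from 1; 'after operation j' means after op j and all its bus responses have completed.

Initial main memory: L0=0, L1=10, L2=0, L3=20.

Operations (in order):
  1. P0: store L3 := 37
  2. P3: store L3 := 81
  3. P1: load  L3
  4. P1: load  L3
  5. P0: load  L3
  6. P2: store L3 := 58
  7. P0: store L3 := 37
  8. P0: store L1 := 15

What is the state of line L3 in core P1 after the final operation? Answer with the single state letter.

state = I

  op1 P0: store L3 := 37 → M/I/I/I on L3; bus BusRdX; mem=20
  op2 P3: store L3 := 81 → I/I/I/M on L3; bus BusRdX Flush; mem=37
  op3 P1: load  L3 → I/S/I/O on L3; bus BusRd; mem=37
  op4 P1: load  L3 → I/S/I/O on L3; bus (none); mem=37
  op5 P0: load  L3 → S/S/I/O on L3; bus BusRd; mem=37
  op6 P2: store L3 := 58 → I/I/M/I on L3; bus BusRdX Flush; mem=81
  op7 P0: store L3 := 37 → M/I/I/I on L3; bus BusRdX Flush; mem=58
  op8 P0: store L1 := 15 → M/I/I/I on L1; bus BusRdX; mem=10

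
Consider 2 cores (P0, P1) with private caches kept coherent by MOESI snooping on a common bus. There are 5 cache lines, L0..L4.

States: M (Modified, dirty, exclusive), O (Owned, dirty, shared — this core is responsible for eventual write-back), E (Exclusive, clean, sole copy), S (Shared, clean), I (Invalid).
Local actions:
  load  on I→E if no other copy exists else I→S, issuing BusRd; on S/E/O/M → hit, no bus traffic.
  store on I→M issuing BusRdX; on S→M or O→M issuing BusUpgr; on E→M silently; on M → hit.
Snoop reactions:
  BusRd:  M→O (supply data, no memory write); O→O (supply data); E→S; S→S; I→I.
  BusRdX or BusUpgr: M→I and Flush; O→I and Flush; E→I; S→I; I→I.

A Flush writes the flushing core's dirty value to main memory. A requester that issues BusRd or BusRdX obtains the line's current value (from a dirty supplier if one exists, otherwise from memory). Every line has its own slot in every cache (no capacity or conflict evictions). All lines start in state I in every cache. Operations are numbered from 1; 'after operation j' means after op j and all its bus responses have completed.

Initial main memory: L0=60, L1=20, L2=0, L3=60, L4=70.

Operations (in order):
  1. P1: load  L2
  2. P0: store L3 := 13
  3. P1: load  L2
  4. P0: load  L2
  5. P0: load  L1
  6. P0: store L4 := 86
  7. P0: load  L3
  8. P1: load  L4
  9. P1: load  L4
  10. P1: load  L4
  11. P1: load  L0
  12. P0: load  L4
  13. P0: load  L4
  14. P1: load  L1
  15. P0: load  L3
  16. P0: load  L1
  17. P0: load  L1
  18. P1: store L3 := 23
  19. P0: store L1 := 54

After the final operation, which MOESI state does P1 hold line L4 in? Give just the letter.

1. P1: load  L2  bus=[BusRd]  L2: P0=I P1=E  mem[L2]=0
2. P0: store L3 := 13  bus=[BusRdX]  L3: P0=M P1=I  mem[L3]=60
3. P1: load  L2  bus=[-]  L2: P0=I P1=E  mem[L2]=0
4. P0: load  L2  bus=[BusRd]  L2: P0=S P1=S  mem[L2]=0
5. P0: load  L1  bus=[BusRd]  L1: P0=E P1=I  mem[L1]=20
6. P0: store L4 := 86  bus=[BusRdX]  L4: P0=M P1=I  mem[L4]=70
7. P0: load  L3  bus=[-]  L3: P0=M P1=I  mem[L3]=60
8. P1: load  L4  bus=[BusRd]  L4: P0=O P1=S  mem[L4]=70
9. P1: load  L4  bus=[-]  L4: P0=O P1=S  mem[L4]=70
10. P1: load  L4  bus=[-]  L4: P0=O P1=S  mem[L4]=70
11. P1: load  L0  bus=[BusRd]  L0: P0=I P1=E  mem[L0]=60
12. P0: load  L4  bus=[-]  L4: P0=O P1=S  mem[L4]=70
13. P0: load  L4  bus=[-]  L4: P0=O P1=S  mem[L4]=70
14. P1: load  L1  bus=[BusRd]  L1: P0=S P1=S  mem[L1]=20
15. P0: load  L3  bus=[-]  L3: P0=M P1=I  mem[L3]=60
16. P0: load  L1  bus=[-]  L1: P0=S P1=S  mem[L1]=20
17. P0: load  L1  bus=[-]  L1: P0=S P1=S  mem[L1]=20
18. P1: store L3 := 23  bus=[BusRdX,Flush]  L3: P0=I P1=M  mem[L3]=13
19. P0: store L1 := 54  bus=[BusUpgr]  L1: P0=M P1=I  mem[L1]=20

state = S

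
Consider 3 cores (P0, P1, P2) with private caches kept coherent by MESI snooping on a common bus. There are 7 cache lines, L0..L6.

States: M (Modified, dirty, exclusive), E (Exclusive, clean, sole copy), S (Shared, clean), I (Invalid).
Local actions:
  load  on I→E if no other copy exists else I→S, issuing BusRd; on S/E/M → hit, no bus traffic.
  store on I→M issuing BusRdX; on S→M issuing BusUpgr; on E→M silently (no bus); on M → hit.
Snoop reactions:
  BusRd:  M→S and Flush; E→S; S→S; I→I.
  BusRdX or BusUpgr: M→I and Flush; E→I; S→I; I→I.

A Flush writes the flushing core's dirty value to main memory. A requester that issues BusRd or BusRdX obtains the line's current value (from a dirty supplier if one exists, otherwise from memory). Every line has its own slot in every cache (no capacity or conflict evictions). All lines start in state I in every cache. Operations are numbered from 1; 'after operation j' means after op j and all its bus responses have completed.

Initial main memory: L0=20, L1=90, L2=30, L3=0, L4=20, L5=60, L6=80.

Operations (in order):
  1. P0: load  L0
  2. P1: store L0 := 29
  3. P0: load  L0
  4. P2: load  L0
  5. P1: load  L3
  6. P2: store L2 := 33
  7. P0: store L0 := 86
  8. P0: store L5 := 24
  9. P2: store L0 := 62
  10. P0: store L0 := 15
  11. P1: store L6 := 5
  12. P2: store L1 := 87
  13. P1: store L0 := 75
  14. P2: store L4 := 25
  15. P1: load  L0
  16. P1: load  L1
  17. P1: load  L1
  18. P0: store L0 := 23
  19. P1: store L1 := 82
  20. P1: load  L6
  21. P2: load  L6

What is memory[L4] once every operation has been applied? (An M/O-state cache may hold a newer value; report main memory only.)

step 1: P0: load  L0  ⟶  EII  (L0)  txn=BusRd  M[L0]=20
step 2: P1: store L0 := 29  ⟶  IMI  (L0)  txn=BusRdX  M[L0]=20
step 3: P0: load  L0  ⟶  SSI  (L0)  txn=BusRd+Flush  M[L0]=29
step 4: P2: load  L0  ⟶  SSS  (L0)  txn=BusRd  M[L0]=29
step 5: P1: load  L3  ⟶  IEI  (L3)  txn=BusRd  M[L3]=0
step 6: P2: store L2 := 33  ⟶  IIM  (L2)  txn=BusRdX  M[L2]=30
step 7: P0: store L0 := 86  ⟶  MII  (L0)  txn=BusUpgr  M[L0]=29
step 8: P0: store L5 := 24  ⟶  MII  (L5)  txn=BusRdX  M[L5]=60
step 9: P2: store L0 := 62  ⟶  IIM  (L0)  txn=BusRdX+Flush  M[L0]=86
step 10: P0: store L0 := 15  ⟶  MII  (L0)  txn=BusRdX+Flush  M[L0]=62
step 11: P1: store L6 := 5  ⟶  IMI  (L6)  txn=BusRdX  M[L6]=80
step 12: P2: store L1 := 87  ⟶  IIM  (L1)  txn=BusRdX  M[L1]=90
step 13: P1: store L0 := 75  ⟶  IMI  (L0)  txn=BusRdX+Flush  M[L0]=15
step 14: P2: store L4 := 25  ⟶  IIM  (L4)  txn=BusRdX  M[L4]=20
step 15: P1: load  L0  ⟶  IMI  (L0)  txn=∅  M[L0]=15
step 16: P1: load  L1  ⟶  ISS  (L1)  txn=BusRd+Flush  M[L1]=87
step 17: P1: load  L1  ⟶  ISS  (L1)  txn=∅  M[L1]=87
step 18: P0: store L0 := 23  ⟶  MII  (L0)  txn=BusRdX+Flush  M[L0]=75
step 19: P1: store L1 := 82  ⟶  IMI  (L1)  txn=BusUpgr  M[L1]=87
step 20: P1: load  L6  ⟶  IMI  (L6)  txn=∅  M[L6]=80
step 21: P2: load  L6  ⟶  ISS  (L6)  txn=BusRd+Flush  M[L6]=5

memory[L4] = 20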